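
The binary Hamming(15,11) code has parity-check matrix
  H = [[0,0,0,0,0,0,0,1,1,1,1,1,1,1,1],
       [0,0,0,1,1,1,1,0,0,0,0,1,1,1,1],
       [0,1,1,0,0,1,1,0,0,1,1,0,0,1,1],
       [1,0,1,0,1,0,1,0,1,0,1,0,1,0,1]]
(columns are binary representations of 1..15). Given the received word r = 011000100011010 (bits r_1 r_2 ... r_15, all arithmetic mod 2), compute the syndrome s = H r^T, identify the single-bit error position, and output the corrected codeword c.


s = (1, 1, 1, 1)^T, error position = 15, corrected codeword c = 011000100011011

Compute s = H r^T mod 2 one row at a time:
  s_1 = 0 + 0 + 0 + 1 + 1 + 0 + 1 + 0 = 3 ≡ 1 (mod 2).
  s_2 = 0 + 0 + 0 + 1 + 1 + 0 + 1 + 0 = 3 ≡ 1 (mod 2).
  s_3 = 1 + 1 + 0 + 1 + 0 + 1 + 1 + 0 = 5 ≡ 1 (mod 2).
  s_4 = 0 + 1 + 0 + 1 + 0 + 1 + 0 + 0 = 3 ≡ 1 (mod 2).
s = (1, 1, 1, 1)^T — this equals column 15 of H (binary 1111), so error is at position 15.
Correct: flip bit 15 of r = 011000100011010 to get c = 011000100011011.


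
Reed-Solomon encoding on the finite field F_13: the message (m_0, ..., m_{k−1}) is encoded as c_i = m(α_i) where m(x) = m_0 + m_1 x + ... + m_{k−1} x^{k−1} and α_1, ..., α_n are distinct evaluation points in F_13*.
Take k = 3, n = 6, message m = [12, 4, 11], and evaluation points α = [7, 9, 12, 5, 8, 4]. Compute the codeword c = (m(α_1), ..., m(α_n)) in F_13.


c = [7, 3, 6, 8, 7, 9]

Message polynomial: m(x) = 12 + 4·x + 11·x^2 (mod 13).
For each evaluation point α_i, compute m(α_i) mod 13:
  α_1 = 7: Horner steps 11 → 3 → 7, so m(7) = 7.
  α_2 = 9: Horner steps 11 → 12 → 3, so m(9) = 3.
  α_3 = 12: Horner steps 11 → 6 → 6, so m(12) = 6.
  α_4 = 5: Horner steps 11 → 7 → 8, so m(5) = 8.
  α_5 = 8: Horner steps 11 → 1 → 7, so m(8) = 7.
  α_6 = 4: Horner steps 11 → 9 → 9, so m(4) = 9.
Codeword c = [7, 3, 6, 8, 7, 9] ∈ F_13^6.


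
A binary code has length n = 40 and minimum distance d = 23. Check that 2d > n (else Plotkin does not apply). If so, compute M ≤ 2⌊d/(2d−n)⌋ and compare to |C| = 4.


Plotkin bound M ≤ 6; given |C| = 4 ≤ bound (satisfied).

Check applicability: 2d = 46, n = 40.
2d − n = 6 > 0, so Plotkin applies.
Compute d/(2d−n) = 23/6 ≈ 3.8333.
⌊d/(2d−n)⌋ = 3.
Plotkin bound: M ≤ 2·3 = 6.
Given |C| = 4, check: satisfied.
This |C| is below the Plotkin bound.


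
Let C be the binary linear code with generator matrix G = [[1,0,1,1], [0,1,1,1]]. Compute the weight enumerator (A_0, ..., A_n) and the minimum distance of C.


Weight distribution: A_0 = 1, A_2 = 1, A_3 = 2. Minimum distance d = 2.

Enumerate all 2^2 = 4 messages m ∈ F_2^2.
For each, compute codeword c = mG in F_2^4, then tally its weight.
  m = 00 → c = 0000, weight = 0.
  m = 10 → c = 1011, weight = 3.
  m = 01 → c = 0111, weight = 3.
  m = 11 → c = 1100, weight = 2.
Tally weights:
  weight 0: 1 codewords.
  weight 2: 1 codewords.
  weight 3: 2 codewords.
Minimum distance d = smallest w > 0 with A_w > 0 = 2.
Sanity: Σ A_w = 4 = 2^2 = 4 ✓.


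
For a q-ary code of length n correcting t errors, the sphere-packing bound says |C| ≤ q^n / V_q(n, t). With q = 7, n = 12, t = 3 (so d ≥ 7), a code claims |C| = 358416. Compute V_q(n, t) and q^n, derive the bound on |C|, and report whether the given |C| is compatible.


V_q(n, t) = 49969, q^n = 13841287201, Hamming bound = 276997, |C| = 358416 > bound (violated).

Step 1: Compute V_q(n, t) = Σ_{j=0}^3 C(n, j) (q−1)^j.
  j = 0: C(12,0)·(6)^0 = 1·1 = 1.
  j = 1: C(12,1)·(6)^1 = 12·6 = 72.
  j = 2: C(12,2)·(6)^2 = 66·36 = 2376.
  j = 3: C(12,3)·(6)^3 = 220·216 = 47520.
  V_q(n, t) = 1 + 72 + 2376 + 47520 = 49969.
Step 2: q^n = 7^12 = 13841287201.
Step 3: Hamming bound ⌊q^n / V_q(n,t)⌋ = ⌊13841287201/49969⌋ = 276997.
Step 4: Compare |C| = 358416 to 276997: violated.
The claimed |C| lies above the Hamming bound, so no 7-ary code of length 12 with d ≥ 7 can have 358416 codewords.


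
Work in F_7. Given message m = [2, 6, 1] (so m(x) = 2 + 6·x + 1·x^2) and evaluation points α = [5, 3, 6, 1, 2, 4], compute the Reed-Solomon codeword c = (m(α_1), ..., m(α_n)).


c = [1, 1, 4, 2, 4, 0]

Message polynomial: m(x) = 2 + 6·x + 1·x^2 (mod 7).
For each evaluation point α_i, compute m(α_i) mod 7:
  α_1 = 5: Horner steps 1 → 4 → 1, so m(5) = 1.
  α_2 = 3: Horner steps 1 → 2 → 1, so m(3) = 1.
  α_3 = 6: Horner steps 1 → 5 → 4, so m(6) = 4.
  α_4 = 1: Horner steps 1 → 0 → 2, so m(1) = 2.
  α_5 = 2: Horner steps 1 → 1 → 4, so m(2) = 4.
  α_6 = 4: Horner steps 1 → 3 → 0, so m(4) = 0.
Codeword c = [1, 1, 4, 2, 4, 0] ∈ F_7^6.


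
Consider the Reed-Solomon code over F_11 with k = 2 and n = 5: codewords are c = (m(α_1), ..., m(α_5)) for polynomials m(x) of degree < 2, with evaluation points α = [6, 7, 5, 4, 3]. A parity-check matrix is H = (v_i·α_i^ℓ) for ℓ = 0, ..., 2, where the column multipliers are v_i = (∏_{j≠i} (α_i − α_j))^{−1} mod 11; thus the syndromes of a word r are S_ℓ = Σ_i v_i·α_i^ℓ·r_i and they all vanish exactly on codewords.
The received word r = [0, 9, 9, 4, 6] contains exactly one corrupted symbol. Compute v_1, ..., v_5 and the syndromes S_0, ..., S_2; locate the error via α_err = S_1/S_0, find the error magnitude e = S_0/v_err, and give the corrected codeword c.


S = (10, 6, 8), error at position 3, error magnitude e = 7, c = [0, 9, 2, 4, 6].

Step 1: column multipliers v_i = (∏_{j≠i}(α_i − α_j))^{−1} mod 11.
  i = 1 (α = 6): (6−7)(6−5)(6−4)(6−3) = (−1)·1·2·3 = −6 ≡ 5, so v_1 = 5^{−1} = 9 (mod 11).
  i = 2 (α = 7): (7−6)(7−5)(7−4)(7−3) = 1·2·3·4 = 24 ≡ 2, so v_2 = 2^{−1} = 6 (mod 11).
  i = 3 (α = 5): (5−6)(5−7)(5−4)(5−3) = (−1)·(−2)·1·2 = 4 ≡ 4, so v_3 = 4^{−1} = 3 (mod 11).
  i = 4 (α = 4): (4−6)(4−7)(4−5)(4−3) = (−2)·(−3)·(−1)·1 = −6 ≡ 5, so v_4 = 5^{−1} = 9 (mod 11).
  i = 5 (α = 3): (3−6)(3−7)(3−5)(3−4) = (−3)·(−4)·(−2)·(−1) = 24 ≡ 2, so v_5 = 2^{−1} = 6 (mod 11).
  v = [9, 6, 3, 9, 6].
Step 2: syndromes of r = [0, 9, 9, 4, 6] (all sums mod 11).
  S_0 = Σ v_i r_i = 9·0 + 6·9 + 3·9 + 9·4 + 6·6 = 153 ≡ 10.
  S_1 = Σ v_i α_i r_i = 9·6·0 + 6·7·9 + 3·5·9 + 9·4·4 + 6·3·6 = 765 ≡ 6.
  α_i^2 mod 11 = [3, 5, 3, 5, 9].
  S_2 = Σ v_i α_i^2 r_i = 9·3·0 + 6·5·9 + 3·3·9 + 9·5·4 + 6·9·6 = 855 ≡ 8.
  S = (10, 6, 8) ≠ 0, so r is not a codeword (an error is present).
Step 3: locate the error. For a single error e at position i, S_ℓ = v_i·e·α_i^ℓ, so α_err = S_1/S_0.
  S_0^{−1} = 10^{−1} = 10 (mod 11), so α_err = 6·10 = 60 ≡ 5 = α_3. Error position i = 3.
  Consistency check: S_2/S_1 = 8·2 = 16 ≡ 5 = α_err ✓ (single-error assumption holds).
Step 4: error magnitude e = S_0/v_3 = S_0·∏_{j≠3}(α_3 − α_j) = 10·4 = 40 ≡ 7 (mod 11).
Step 5: correct position 3: c_3 = r_3 − e = 9 − 7 ≡ 2 (mod 11). Hence c = [0, 9, 2, 4, 6].
  Check: interpolating c through the α_i gives m(x) = 1 + 9·x (degree < 2) with m(α_i) = c_i for every i, so c is indeed a codeword.


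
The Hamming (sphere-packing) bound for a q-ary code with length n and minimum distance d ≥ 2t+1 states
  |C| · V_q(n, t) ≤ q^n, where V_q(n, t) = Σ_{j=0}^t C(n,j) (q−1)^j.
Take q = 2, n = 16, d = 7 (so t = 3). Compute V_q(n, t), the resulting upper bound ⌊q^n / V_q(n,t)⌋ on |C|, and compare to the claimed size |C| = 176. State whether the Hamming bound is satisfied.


V_q(n, t) = 697, q^n = 65536, Hamming bound = 94, |C| = 176 > bound (violated).

Step 1: Compute V_q(n, t) = Σ_{j=0}^3 C(n, j) (q−1)^j.
  j = 0: C(16,0)·(1)^0 = 1·1 = 1.
  j = 1: C(16,1)·(1)^1 = 16·1 = 16.
  j = 2: C(16,2)·(1)^2 = 120·1 = 120.
  j = 3: C(16,3)·(1)^3 = 560·1 = 560.
  V_q(n, t) = 1 + 16 + 120 + 560 = 697.
Step 2: q^n = 2^16 = 65536.
Step 3: Hamming bound ⌊q^n / V_q(n,t)⌋ = ⌊65536/697⌋ = 94.
Step 4: Compare |C| = 176 to 94: violated.
The claimed |C| lies above the Hamming bound, so no 2-ary code of length 16 with d ≥ 7 can have 176 codewords.


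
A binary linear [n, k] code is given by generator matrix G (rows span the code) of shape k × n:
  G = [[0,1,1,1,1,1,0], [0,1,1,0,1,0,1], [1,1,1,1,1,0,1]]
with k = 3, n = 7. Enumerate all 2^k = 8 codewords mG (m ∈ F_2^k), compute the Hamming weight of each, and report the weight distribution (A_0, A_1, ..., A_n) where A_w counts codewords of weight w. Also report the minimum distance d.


Weight distribution: A_0 = 1, A_2 = 1, A_3 = 2, A_4 = 1, A_5 = 2, A_6 = 1. Minimum distance d = 2.

Enumerate all 2^3 = 8 messages m ∈ F_2^3.
For each, compute codeword c = mG in F_2^7, then tally its weight.
  m = 000 → c = 0000000, weight = 0.
  m = 100 → c = 0111110, weight = 5.
  m = 010 → c = 0110101, weight = 4.
  m = 110 → c = 0001011, weight = 3.
  m = 001 → c = 1111101, weight = 6.
  m = 101 → c = 1000011, weight = 3.
  m = 011 → c = 1001000, weight = 2.
  m = 111 → c = 1110110, weight = 5.
Tally weights:
  weight 0: 1 codewords.
  weight 2: 1 codewords.
  weight 3: 2 codewords.
  weight 4: 1 codewords.
  weight 5: 2 codewords.
  weight 6: 1 codewords.
Minimum distance d = smallest w > 0 with A_w > 0 = 2.
Sanity: Σ A_w = 8 = 2^3 = 8 ✓.


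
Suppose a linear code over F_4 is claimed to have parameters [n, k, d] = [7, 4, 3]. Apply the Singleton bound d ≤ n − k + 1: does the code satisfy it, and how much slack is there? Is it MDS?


Singleton RHS = n − k + 1 = 4, slack = 1, bound satisfied, not MDS.

Singleton bound: d ≤ n − k + 1.
Here n = 7, k = 4, so n − k + 1 = 4.
Given d = 3, check d ≤ 4: YES.
Slack = (n − k + 1) − d = 1.
The code is NOT MDS (slack = 1 > 0).
Description: the claimed parameters are [7, 4, 3]_4; such a code would be non-MDS.


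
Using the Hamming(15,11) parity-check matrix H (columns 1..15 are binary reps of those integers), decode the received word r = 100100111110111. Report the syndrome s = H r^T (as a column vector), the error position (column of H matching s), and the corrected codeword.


s = (1, 1, 1, 0)^T, error position = 14, corrected codeword c = 100100111110101

Compute s = H r^T mod 2 one row at a time:
  s_1 = 1 + 1 + 1 + 1 + 0 + 1 + 1 + 1 = 7 ≡ 1 (mod 2).
  s_2 = 1 + 0 + 0 + 1 + 0 + 1 + 1 + 1 = 5 ≡ 1 (mod 2).
  s_3 = 0 + 0 + 0 + 1 + 1 + 1 + 1 + 1 = 5 ≡ 1 (mod 2).
  s_4 = 1 + 0 + 0 + 1 + 1 + 1 + 1 + 1 = 6 ≡ 0 (mod 2).
s = (1, 1, 1, 0)^T — this equals column 14 of H (binary 1110), so error is at position 14.
Correct: flip bit 14 of r = 100100111110111 to get c = 100100111110101.


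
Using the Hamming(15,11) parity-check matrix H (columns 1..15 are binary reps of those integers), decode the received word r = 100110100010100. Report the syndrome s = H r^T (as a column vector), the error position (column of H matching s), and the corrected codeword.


s = (0, 0, 0, 1)^T, error position = 1, corrected codeword c = 000110100010100

Compute s = H r^T mod 2 one row at a time:
  s_1 = 0 + 0 + 0 + 1 + 0 + 1 + 0 + 0 = 2 ≡ 0 (mod 2).
  s_2 = 1 + 1 + 0 + 1 + 0 + 1 + 0 + 0 = 4 ≡ 0 (mod 2).
  s_3 = 0 + 0 + 0 + 1 + 0 + 1 + 0 + 0 = 2 ≡ 0 (mod 2).
  s_4 = 1 + 0 + 1 + 1 + 0 + 1 + 1 + 0 = 5 ≡ 1 (mod 2).
s = (0, 0, 0, 1)^T — this equals column 1 of H (binary 0001), so error is at position 1.
Correct: flip bit 1 of r = 100110100010100 to get c = 000110100010100.


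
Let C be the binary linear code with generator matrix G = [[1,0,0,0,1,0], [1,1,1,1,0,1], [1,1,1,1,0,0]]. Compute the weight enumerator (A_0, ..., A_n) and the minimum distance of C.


Weight distribution: A_0 = 1, A_1 = 1, A_2 = 1, A_3 = 1, A_4 = 2, A_5 = 2. Minimum distance d = 1.

Enumerate all 2^3 = 8 messages m ∈ F_2^3.
For each, compute codeword c = mG in F_2^6, then tally its weight.
  m = 000 → c = 000000, weight = 0.
  m = 100 → c = 100010, weight = 2.
  m = 010 → c = 111101, weight = 5.
  m = 110 → c = 011111, weight = 5.
  m = 001 → c = 111100, weight = 4.
  m = 101 → c = 011110, weight = 4.
  m = 011 → c = 000001, weight = 1.
  m = 111 → c = 100011, weight = 3.
Tally weights:
  weight 0: 1 codewords.
  weight 1: 1 codewords.
  weight 2: 1 codewords.
  weight 3: 1 codewords.
  weight 4: 2 codewords.
  weight 5: 2 codewords.
Minimum distance d = smallest w > 0 with A_w > 0 = 1.
Sanity: Σ A_w = 8 = 2^3 = 8 ✓.


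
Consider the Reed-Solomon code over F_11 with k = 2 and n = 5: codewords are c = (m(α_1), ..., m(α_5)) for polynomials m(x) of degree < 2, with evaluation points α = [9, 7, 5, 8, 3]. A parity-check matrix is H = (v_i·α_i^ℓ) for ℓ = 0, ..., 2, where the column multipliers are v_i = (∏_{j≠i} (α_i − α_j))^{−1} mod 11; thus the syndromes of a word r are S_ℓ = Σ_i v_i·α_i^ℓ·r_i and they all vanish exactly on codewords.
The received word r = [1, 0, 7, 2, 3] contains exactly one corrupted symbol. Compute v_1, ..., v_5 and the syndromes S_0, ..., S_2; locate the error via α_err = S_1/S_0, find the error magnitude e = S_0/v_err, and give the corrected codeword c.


S = (2, 7, 8), error at position 1, error magnitude e = 8, c = [4, 0, 7, 2, 3].

Step 1: column multipliers v_i = (∏_{j≠i}(α_i − α_j))^{−1} mod 11.
  i = 1 (α = 9): (9−7)(9−5)(9−8)(9−3) = 2·4·1·6 = 48 ≡ 4, so v_1 = 4^{−1} = 3 (mod 11).
  i = 2 (α = 7): (7−9)(7−5)(7−8)(7−3) = (−2)·2·(−1)·4 = 16 ≡ 5, so v_2 = 5^{−1} = 9 (mod 11).
  i = 3 (α = 5): (5−9)(5−7)(5−8)(5−3) = (−4)·(−2)·(−3)·2 = −48 ≡ 7, so v_3 = 7^{−1} = 8 (mod 11).
  i = 4 (α = 8): (8−9)(8−7)(8−5)(8−3) = (−1)·1·3·5 = −15 ≡ 7, so v_4 = 7^{−1} = 8 (mod 11).
  i = 5 (α = 3): (3−9)(3−7)(3−5)(3−8) = (−6)·(−4)·(−2)·(−5) = 240 ≡ 9, so v_5 = 9^{−1} = 5 (mod 11).
  v = [3, 9, 8, 8, 5].
Step 2: syndromes of r = [1, 0, 7, 2, 3] (all sums mod 11).
  S_0 = Σ v_i r_i = 3·1 + 9·0 + 8·7 + 8·2 + 5·3 = 90 ≡ 2.
  S_1 = Σ v_i α_i r_i = 3·9·1 + 9·7·0 + 8·5·7 + 8·8·2 + 5·3·3 = 480 ≡ 7.
  α_i^2 mod 11 = [4, 5, 3, 9, 9].
  S_2 = Σ v_i α_i^2 r_i = 3·4·1 + 9·5·0 + 8·3·7 + 8·9·2 + 5·9·3 = 459 ≡ 8.
  S = (2, 7, 8) ≠ 0, so r is not a codeword (an error is present).
Step 3: locate the error. For a single error e at position i, S_ℓ = v_i·e·α_i^ℓ, so α_err = S_1/S_0.
  S_0^{−1} = 2^{−1} = 6 (mod 11), so α_err = 7·6 = 42 ≡ 9 = α_1. Error position i = 1.
  Consistency check: S_2/S_1 = 8·8 = 64 ≡ 9 = α_err ✓ (single-error assumption holds).
Step 4: error magnitude e = S_0/v_1 = S_0·∏_{j≠1}(α_1 − α_j) = 2·4 = 8 ≡ 8 (mod 11).
Step 5: correct position 1: c_1 = r_1 − e = 1 − 8 ≡ 4 (mod 11). Hence c = [4, 0, 7, 2, 3].
  Check: interpolating c through the α_i gives m(x) = 8 + 2·x (degree < 2) with m(α_i) = c_i for every i, so c is indeed a codeword.


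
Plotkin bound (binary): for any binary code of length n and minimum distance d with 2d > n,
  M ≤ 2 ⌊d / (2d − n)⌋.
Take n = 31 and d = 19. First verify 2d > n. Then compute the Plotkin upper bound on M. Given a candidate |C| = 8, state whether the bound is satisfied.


Plotkin bound M ≤ 4; given |C| = 8 > bound (violated).

Check applicability: 2d = 38, n = 31.
2d − n = 7 > 0, so Plotkin applies.
Compute d/(2d−n) = 19/7 ≈ 2.7143.
⌊d/(2d−n)⌋ = 2.
Plotkin bound: M ≤ 2·2 = 4.
Given |C| = 8, check: VIOLATED.
This |C| is above the Plotkin bound, so no binary code with n = 31, d = 19 and 8 codewords exists.


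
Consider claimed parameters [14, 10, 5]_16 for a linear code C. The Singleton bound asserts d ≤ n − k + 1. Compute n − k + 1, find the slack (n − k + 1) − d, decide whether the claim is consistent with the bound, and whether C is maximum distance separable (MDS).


Singleton RHS = n − k + 1 = 5, slack = 0, bound satisfied, MDS.

Singleton bound: d ≤ n − k + 1.
Here n = 14, k = 10, so n − k + 1 = 5.
Given d = 5, check d ≤ 5: YES.
Slack = (n − k + 1) − d = 0.
The code is MDS (slack = 0).
Description: the claimed parameters are [14, 10, 5]_16; such a code would be MDS (meets Singleton bound).


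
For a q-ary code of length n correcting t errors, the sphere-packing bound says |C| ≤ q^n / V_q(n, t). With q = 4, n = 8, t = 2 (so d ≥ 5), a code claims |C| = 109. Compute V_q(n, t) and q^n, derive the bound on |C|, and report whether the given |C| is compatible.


V_q(n, t) = 277, q^n = 65536, Hamming bound = 236, |C| = 109 ≤ bound (satisfied).

Step 1: Compute V_q(n, t) = Σ_{j=0}^2 C(n, j) (q−1)^j.
  j = 0: C(8,0)·(3)^0 = 1·1 = 1.
  j = 1: C(8,1)·(3)^1 = 8·3 = 24.
  j = 2: C(8,2)·(3)^2 = 28·9 = 252.
  V_q(n, t) = 1 + 24 + 252 = 277.
Step 2: q^n = 4^8 = 65536.
Step 3: Hamming bound ⌊q^n / V_q(n,t)⌋ = ⌊65536/277⌋ = 236.
Step 4: Compare |C| = 109 to 236: satisfied.
The claimed |C| lies below the Hamming bound.


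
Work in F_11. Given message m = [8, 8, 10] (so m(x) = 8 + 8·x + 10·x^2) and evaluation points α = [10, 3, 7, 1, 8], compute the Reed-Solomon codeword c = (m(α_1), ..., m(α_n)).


c = [10, 1, 4, 4, 8]

Message polynomial: m(x) = 8 + 8·x + 10·x^2 (mod 11).
For each evaluation point α_i, compute m(α_i) mod 11:
  α_1 = 10: Horner steps 10 → 9 → 10, so m(10) = 10.
  α_2 = 3: Horner steps 10 → 5 → 1, so m(3) = 1.
  α_3 = 7: Horner steps 10 → 1 → 4, so m(7) = 4.
  α_4 = 1: Horner steps 10 → 7 → 4, so m(1) = 4.
  α_5 = 8: Horner steps 10 → 0 → 8, so m(8) = 8.
Codeword c = [10, 1, 4, 4, 8] ∈ F_11^5.


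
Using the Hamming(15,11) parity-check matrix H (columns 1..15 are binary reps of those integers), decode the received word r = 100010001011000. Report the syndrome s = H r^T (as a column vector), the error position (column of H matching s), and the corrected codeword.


s = (1, 0, 1, 0)^T, error position = 10, corrected codeword c = 100010001111000

Compute s = H r^T mod 2 one row at a time:
  s_1 = 0 + 1 + 0 + 1 + 1 + 0 + 0 + 0 = 3 ≡ 1 (mod 2).
  s_2 = 0 + 1 + 0 + 0 + 1 + 0 + 0 + 0 = 2 ≡ 0 (mod 2).
  s_3 = 0 + 0 + 0 + 0 + 0 + 1 + 0 + 0 = 1 ≡ 1 (mod 2).
  s_4 = 1 + 0 + 1 + 0 + 1 + 1 + 0 + 0 = 4 ≡ 0 (mod 2).
s = (1, 0, 1, 0)^T — this equals column 10 of H (binary 1010), so error is at position 10.
Correct: flip bit 10 of r = 100010001011000 to get c = 100010001111000.


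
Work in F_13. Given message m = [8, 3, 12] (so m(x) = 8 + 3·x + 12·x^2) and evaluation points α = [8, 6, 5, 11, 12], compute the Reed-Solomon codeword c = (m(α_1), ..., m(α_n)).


c = [7, 3, 11, 11, 4]

Message polynomial: m(x) = 8 + 3·x + 12·x^2 (mod 13).
For each evaluation point α_i, compute m(α_i) mod 13:
  α_1 = 8: Horner steps 12 → 8 → 7, so m(8) = 7.
  α_2 = 6: Horner steps 12 → 10 → 3, so m(6) = 3.
  α_3 = 5: Horner steps 12 → 11 → 11, so m(5) = 11.
  α_4 = 11: Horner steps 12 → 5 → 11, so m(11) = 11.
  α_5 = 12: Horner steps 12 → 4 → 4, so m(12) = 4.
Codeword c = [7, 3, 11, 11, 4] ∈ F_13^5.


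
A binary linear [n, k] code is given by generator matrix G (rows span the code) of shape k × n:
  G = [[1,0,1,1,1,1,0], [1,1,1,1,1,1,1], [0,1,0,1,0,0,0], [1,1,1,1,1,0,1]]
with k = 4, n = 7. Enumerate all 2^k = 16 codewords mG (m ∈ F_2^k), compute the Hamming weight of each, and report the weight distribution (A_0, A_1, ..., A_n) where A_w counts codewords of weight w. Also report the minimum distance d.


Weight distribution: A_0 = 1, A_1 = 1, A_2 = 3, A_3 = 3, A_4 = 3, A_5 = 3, A_6 = 1, A_7 = 1. Minimum distance d = 1.

Enumerate all 2^4 = 16 messages m ∈ F_2^4.
For each, compute codeword c = mG in F_2^7, then tally its weight.
  m = 0000 → c = 0000000, weight = 0.
  m = 1000 → c = 1011110, weight = 5.
  m = 0100 → c = 1111111, weight = 7.
  m = 1100 → c = 0100001, weight = 2.
  m = 0010 → c = 0101000, weight = 2.
  m = 1010 → c = 1110110, weight = 5.
  m = 0110 → c = 1010111, weight = 5.
  m = 1110 → c = 0001001, weight = 2.
  m = 0001 → c = 1111101, weight = 6.
  m = 1001 → c = 0100011, weight = 3.
  m = 0101 → c = 0000010, weight = 1.
  m = 1101 → c = 1011100, weight = 4.
  m = 0011 → c = 1010101, weight = 4.
  m = 1011 → c = 0001011, weight = 3.
  m = 0111 → c = 0101010, weight = 3.
  m = 1111 → c = 1110100, weight = 4.
Tally weights:
  weight 0: 1 codewords.
  weight 1: 1 codewords.
  weight 2: 3 codewords.
  weight 3: 3 codewords.
  weight 4: 3 codewords.
  weight 5: 3 codewords.
  weight 6: 1 codewords.
  weight 7: 1 codewords.
Minimum distance d = smallest w > 0 with A_w > 0 = 1.
Sanity: Σ A_w = 16 = 2^4 = 16 ✓.


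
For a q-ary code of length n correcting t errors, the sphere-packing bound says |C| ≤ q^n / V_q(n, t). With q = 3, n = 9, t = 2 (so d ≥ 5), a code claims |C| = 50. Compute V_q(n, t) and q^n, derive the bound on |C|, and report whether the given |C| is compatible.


V_q(n, t) = 163, q^n = 19683, Hamming bound = 120, |C| = 50 ≤ bound (satisfied).

Step 1: Compute V_q(n, t) = Σ_{j=0}^2 C(n, j) (q−1)^j.
  j = 0: C(9,0)·(2)^0 = 1·1 = 1.
  j = 1: C(9,1)·(2)^1 = 9·2 = 18.
  j = 2: C(9,2)·(2)^2 = 36·4 = 144.
  V_q(n, t) = 1 + 18 + 144 = 163.
Step 2: q^n = 3^9 = 19683.
Step 3: Hamming bound ⌊q^n / V_q(n,t)⌋ = ⌊19683/163⌋ = 120.
Step 4: Compare |C| = 50 to 120: satisfied.
The claimed |C| lies below the Hamming bound.


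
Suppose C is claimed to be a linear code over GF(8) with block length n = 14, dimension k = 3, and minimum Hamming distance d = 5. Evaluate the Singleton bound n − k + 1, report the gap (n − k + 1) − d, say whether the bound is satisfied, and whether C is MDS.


Singleton RHS = n − k + 1 = 12, slack = 7, bound satisfied, not MDS.

Singleton bound: d ≤ n − k + 1.
Here n = 14, k = 3, so n − k + 1 = 12.
Given d = 5, check d ≤ 12: YES.
Slack = (n − k + 1) − d = 7.
The code is NOT MDS (slack = 7 > 0).
Description: the claimed parameters are [14, 3, 5]_8; such a code would be non-MDS.


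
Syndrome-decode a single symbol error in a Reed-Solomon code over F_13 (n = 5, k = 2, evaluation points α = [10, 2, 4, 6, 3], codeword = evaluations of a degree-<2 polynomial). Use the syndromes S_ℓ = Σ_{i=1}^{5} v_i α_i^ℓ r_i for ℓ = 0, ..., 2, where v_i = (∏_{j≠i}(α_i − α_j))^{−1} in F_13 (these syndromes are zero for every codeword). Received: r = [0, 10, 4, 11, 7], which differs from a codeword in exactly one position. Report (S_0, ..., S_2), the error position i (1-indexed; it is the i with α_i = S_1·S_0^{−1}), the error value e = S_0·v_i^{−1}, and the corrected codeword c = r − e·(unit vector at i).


S = (8, 2, 7), error at position 1, error magnitude e = 1, c = [12, 10, 4, 11, 7].

Step 1: column multipliers v_i = (∏_{j≠i}(α_i − α_j))^{−1} mod 13.
  i = 1 (α = 10): (10−2)(10−4)(10−6)(10−3) = 8·6·4·7 = 1344 ≡ 5, so v_1 = 5^{−1} = 8 (mod 13).
  i = 2 (α = 2): (2−10)(2−4)(2−6)(2−3) = (−8)·(−2)·(−4)·(−1) = 64 ≡ 12, so v_2 = 12^{−1} = 12 (mod 13).
  i = 3 (α = 4): (4−10)(4−2)(4−6)(4−3) = (−6)·2·(−2)·1 = 24 ≡ 11, so v_3 = 11^{−1} = 6 (mod 13).
  i = 4 (α = 6): (6−10)(6−2)(6−4)(6−3) = (−4)·4·2·3 = −96 ≡ 8, so v_4 = 8^{−1} = 5 (mod 13).
  i = 5 (α = 3): (3−10)(3−2)(3−4)(3−6) = (−7)·1·(−1)·(−3) = −21 ≡ 5, so v_5 = 5^{−1} = 8 (mod 13).
  v = [8, 12, 6, 5, 8].
Step 2: syndromes of r = [0, 10, 4, 11, 7] (all sums mod 13).
  S_0 = Σ v_i r_i = 8·0 + 12·10 + 6·4 + 5·11 + 8·7 = 255 ≡ 8.
  S_1 = Σ v_i α_i r_i = 8·10·0 + 12·2·10 + 6·4·4 + 5·6·11 + 8·3·7 = 834 ≡ 2.
  α_i^2 mod 13 = [9, 4, 3, 10, 9].
  S_2 = Σ v_i α_i^2 r_i = 8·9·0 + 12·4·10 + 6·3·4 + 5·10·11 + 8·9·7 = 1606 ≡ 7.
  S = (8, 2, 7) ≠ 0, so r is not a codeword (an error is present).
Step 3: locate the error. For a single error e at position i, S_ℓ = v_i·e·α_i^ℓ, so α_err = S_1/S_0.
  S_0^{−1} = 8^{−1} = 5 (mod 13), so α_err = 2·5 = 10 ≡ 10 = α_1. Error position i = 1.
  Consistency check: S_2/S_1 = 7·7 = 49 ≡ 10 = α_err ✓ (single-error assumption holds).
Step 4: error magnitude e = S_0/v_1 = S_0·∏_{j≠1}(α_1 − α_j) = 8·5 = 40 ≡ 1 (mod 13).
Step 5: correct position 1: c_1 = r_1 − e = 0 − 1 ≡ 12 (mod 13). Hence c = [12, 10, 4, 11, 7].
  Check: interpolating c through the α_i gives m(x) = 3 + 10·x (degree < 2) with m(α_i) = c_i for every i, so c is indeed a codeword.


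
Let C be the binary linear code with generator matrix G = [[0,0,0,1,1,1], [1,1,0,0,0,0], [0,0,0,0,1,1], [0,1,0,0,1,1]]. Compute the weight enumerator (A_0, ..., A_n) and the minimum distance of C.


Weight distribution: A_0 = 1, A_1 = 3, A_2 = 4, A_3 = 4, A_4 = 3, A_5 = 1. Minimum distance d = 1.

Enumerate all 2^4 = 16 messages m ∈ F_2^4.
For each, compute codeword c = mG in F_2^6, then tally its weight.
  m = 0000 → c = 000000, weight = 0.
  m = 1000 → c = 000111, weight = 3.
  m = 0100 → c = 110000, weight = 2.
  m = 1100 → c = 110111, weight = 5.
  m = 0010 → c = 000011, weight = 2.
  m = 1010 → c = 000100, weight = 1.
  m = 0110 → c = 110011, weight = 4.
  m = 1110 → c = 110100, weight = 3.
  m = 0001 → c = 010011, weight = 3.
  m = 1001 → c = 010100, weight = 2.
  m = 0101 → c = 100011, weight = 3.
  m = 1101 → c = 100100, weight = 2.
  m = 0011 → c = 010000, weight = 1.
  m = 1011 → c = 010111, weight = 4.
  m = 0111 → c = 100000, weight = 1.
  m = 1111 → c = 100111, weight = 4.
Tally weights:
  weight 0: 1 codewords.
  weight 1: 3 codewords.
  weight 2: 4 codewords.
  weight 3: 4 codewords.
  weight 4: 3 codewords.
  weight 5: 1 codewords.
Minimum distance d = smallest w > 0 with A_w > 0 = 1.
Sanity: Σ A_w = 16 = 2^4 = 16 ✓.


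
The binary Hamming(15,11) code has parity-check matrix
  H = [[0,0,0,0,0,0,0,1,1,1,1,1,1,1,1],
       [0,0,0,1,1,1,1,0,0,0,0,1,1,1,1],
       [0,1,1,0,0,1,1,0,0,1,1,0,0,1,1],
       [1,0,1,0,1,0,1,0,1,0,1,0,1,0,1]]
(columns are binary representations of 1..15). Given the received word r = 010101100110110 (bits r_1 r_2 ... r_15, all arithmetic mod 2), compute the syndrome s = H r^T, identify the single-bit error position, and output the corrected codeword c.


s = (0, 1, 0, 1)^T, error position = 5, corrected codeword c = 010111100110110

Compute s = H r^T mod 2 one row at a time:
  s_1 = 0 + 0 + 1 + 1 + 0 + 1 + 1 + 0 = 4 ≡ 0 (mod 2).
  s_2 = 1 + 0 + 1 + 1 + 0 + 1 + 1 + 0 = 5 ≡ 1 (mod 2).
  s_3 = 1 + 0 + 1 + 1 + 1 + 1 + 1 + 0 = 6 ≡ 0 (mod 2).
  s_4 = 0 + 0 + 0 + 1 + 0 + 1 + 1 + 0 = 3 ≡ 1 (mod 2).
s = (0, 1, 0, 1)^T — this equals column 5 of H (binary 0101), so error is at position 5.
Correct: flip bit 5 of r = 010101100110110 to get c = 010111100110110.


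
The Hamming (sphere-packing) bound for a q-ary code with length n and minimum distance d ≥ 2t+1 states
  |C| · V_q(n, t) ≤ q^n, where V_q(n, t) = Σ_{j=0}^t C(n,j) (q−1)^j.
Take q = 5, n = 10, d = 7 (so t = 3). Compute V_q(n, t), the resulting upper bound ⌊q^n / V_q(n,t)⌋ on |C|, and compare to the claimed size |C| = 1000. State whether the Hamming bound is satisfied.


V_q(n, t) = 8441, q^n = 9765625, Hamming bound = 1156, |C| = 1000 ≤ bound (satisfied).

Step 1: Compute V_q(n, t) = Σ_{j=0}^3 C(n, j) (q−1)^j.
  j = 0: C(10,0)·(4)^0 = 1·1 = 1.
  j = 1: C(10,1)·(4)^1 = 10·4 = 40.
  j = 2: C(10,2)·(4)^2 = 45·16 = 720.
  j = 3: C(10,3)·(4)^3 = 120·64 = 7680.
  V_q(n, t) = 1 + 40 + 720 + 7680 = 8441.
Step 2: q^n = 5^10 = 9765625.
Step 3: Hamming bound ⌊q^n / V_q(n,t)⌋ = ⌊9765625/8441⌋ = 1156.
Step 4: Compare |C| = 1000 to 1156: satisfied.
The claimed |C| lies below the Hamming bound.


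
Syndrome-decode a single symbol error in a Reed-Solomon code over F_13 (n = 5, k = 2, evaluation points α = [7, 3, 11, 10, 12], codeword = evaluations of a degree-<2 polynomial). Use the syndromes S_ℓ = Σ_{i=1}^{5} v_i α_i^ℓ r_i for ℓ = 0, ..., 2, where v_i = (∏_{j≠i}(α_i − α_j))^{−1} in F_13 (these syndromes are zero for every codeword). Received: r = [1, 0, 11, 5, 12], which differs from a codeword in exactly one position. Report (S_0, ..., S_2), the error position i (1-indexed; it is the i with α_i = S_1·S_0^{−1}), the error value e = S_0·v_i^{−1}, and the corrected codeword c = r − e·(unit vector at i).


S = (5, 3, 7), error at position 3, error magnitude e = 9, c = [1, 0, 2, 5, 12].

Step 1: column multipliers v_i = (∏_{j≠i}(α_i − α_j))^{−1} mod 13.
  i = 1 (α = 7): (7−3)(7−11)(7−10)(7−12) = 4·(−4)·(−3)·(−5) = −240 ≡ 7, so v_1 = 7^{−1} = 2 (mod 13).
  i = 2 (α = 3): (3−7)(3−11)(3−10)(3−12) = (−4)·(−8)·(−7)·(−9) = 2016 ≡ 1, so v_2 = 1^{−1} = 1 (mod 13).
  i = 3 (α = 11): (11−7)(11−3)(11−10)(11−12) = 4·8·1·(−1) = −32 ≡ 7, so v_3 = 7^{−1} = 2 (mod 13).
  i = 4 (α = 10): (10−7)(10−3)(10−11)(10−12) = 3·7·(−1)·(−2) = 42 ≡ 3, so v_4 = 3^{−1} = 9 (mod 13).
  i = 5 (α = 12): (12−7)(12−3)(12−11)(12−10) = 5·9·1·2 = 90 ≡ 12, so v_5 = 12^{−1} = 12 (mod 13).
  v = [2, 1, 2, 9, 12].
Step 2: syndromes of r = [1, 0, 11, 5, 12] (all sums mod 13).
  S_0 = Σ v_i r_i = 2·1 + 1·0 + 2·11 + 9·5 + 12·12 = 213 ≡ 5.
  S_1 = Σ v_i α_i r_i = 2·7·1 + 1·3·0 + 2·11·11 + 9·10·5 + 12·12·12 = 2434 ≡ 3.
  α_i^2 mod 13 = [10, 9, 4, 9, 1].
  S_2 = Σ v_i α_i^2 r_i = 2·10·1 + 1·9·0 + 2·4·11 + 9·9·5 + 12·1·12 = 657 ≡ 7.
  S = (5, 3, 7) ≠ 0, so r is not a codeword (an error is present).
Step 3: locate the error. For a single error e at position i, S_ℓ = v_i·e·α_i^ℓ, so α_err = S_1/S_0.
  S_0^{−1} = 5^{−1} = 8 (mod 13), so α_err = 3·8 = 24 ≡ 11 = α_3. Error position i = 3.
  Consistency check: S_2/S_1 = 7·9 = 63 ≡ 11 = α_err ✓ (single-error assumption holds).
Step 4: error magnitude e = S_0/v_3 = S_0·∏_{j≠3}(α_3 − α_j) = 5·7 = 35 ≡ 9 (mod 13).
Step 5: correct position 3: c_3 = r_3 − e = 11 − 9 ≡ 2 (mod 13). Hence c = [1, 0, 2, 5, 12].
  Check: interpolating c through the α_i gives m(x) = 9 + 10·x (degree < 2) with m(α_i) = c_i for every i, so c is indeed a codeword.


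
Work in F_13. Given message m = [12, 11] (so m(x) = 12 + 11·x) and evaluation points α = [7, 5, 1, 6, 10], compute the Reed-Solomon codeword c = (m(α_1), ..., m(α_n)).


c = [11, 2, 10, 0, 5]

Message polynomial: m(x) = 12 + 11·x (mod 13).
For each evaluation point α_i, compute m(α_i) mod 13:
  α_1 = 7: Horner steps 11 → 11, so m(7) = 11.
  α_2 = 5: Horner steps 11 → 2, so m(5) = 2.
  α_3 = 1: Horner steps 11 → 10, so m(1) = 10.
  α_4 = 6: Horner steps 11 → 0, so m(6) = 0.
  α_5 = 10: Horner steps 11 → 5, so m(10) = 5.
Codeword c = [11, 2, 10, 0, 5] ∈ F_13^5.


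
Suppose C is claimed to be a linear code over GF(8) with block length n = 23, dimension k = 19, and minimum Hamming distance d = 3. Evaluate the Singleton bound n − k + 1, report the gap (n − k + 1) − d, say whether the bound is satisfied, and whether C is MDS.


Singleton RHS = n − k + 1 = 5, slack = 2, bound satisfied, not MDS.

Singleton bound: d ≤ n − k + 1.
Here n = 23, k = 19, so n − k + 1 = 5.
Given d = 3, check d ≤ 5: YES.
Slack = (n − k + 1) − d = 2.
The code is NOT MDS (slack = 2 > 0).
Description: the claimed parameters are [23, 19, 3]_8; such a code would be non-MDS.


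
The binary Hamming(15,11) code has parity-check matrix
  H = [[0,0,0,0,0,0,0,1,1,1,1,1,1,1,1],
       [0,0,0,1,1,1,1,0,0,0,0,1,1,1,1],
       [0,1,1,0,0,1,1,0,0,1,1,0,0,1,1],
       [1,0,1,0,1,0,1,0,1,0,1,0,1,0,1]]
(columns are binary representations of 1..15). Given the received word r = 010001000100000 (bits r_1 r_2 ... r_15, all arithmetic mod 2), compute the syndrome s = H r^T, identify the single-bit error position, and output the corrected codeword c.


s = (1, 1, 1, 0)^T, error position = 14, corrected codeword c = 010001000100010

Compute s = H r^T mod 2 one row at a time:
  s_1 = 0 + 0 + 1 + 0 + 0 + 0 + 0 + 0 = 1 ≡ 1 (mod 2).
  s_2 = 0 + 0 + 1 + 0 + 0 + 0 + 0 + 0 = 1 ≡ 1 (mod 2).
  s_3 = 1 + 0 + 1 + 0 + 1 + 0 + 0 + 0 = 3 ≡ 1 (mod 2).
  s_4 = 0 + 0 + 0 + 0 + 0 + 0 + 0 + 0 = 0 ≡ 0 (mod 2).
s = (1, 1, 1, 0)^T — this equals column 14 of H (binary 1110), so error is at position 14.
Correct: flip bit 14 of r = 010001000100000 to get c = 010001000100010.


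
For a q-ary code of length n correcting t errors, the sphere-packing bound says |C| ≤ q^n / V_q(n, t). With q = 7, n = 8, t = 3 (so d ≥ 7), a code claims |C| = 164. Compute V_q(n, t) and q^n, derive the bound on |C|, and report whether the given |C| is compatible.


V_q(n, t) = 13153, q^n = 5764801, Hamming bound = 438, |C| = 164 ≤ bound (satisfied).

Step 1: Compute V_q(n, t) = Σ_{j=0}^3 C(n, j) (q−1)^j.
  j = 0: C(8,0)·(6)^0 = 1·1 = 1.
  j = 1: C(8,1)·(6)^1 = 8·6 = 48.
  j = 2: C(8,2)·(6)^2 = 28·36 = 1008.
  j = 3: C(8,3)·(6)^3 = 56·216 = 12096.
  V_q(n, t) = 1 + 48 + 1008 + 12096 = 13153.
Step 2: q^n = 7^8 = 5764801.
Step 3: Hamming bound ⌊q^n / V_q(n,t)⌋ = ⌊5764801/13153⌋ = 438.
Step 4: Compare |C| = 164 to 438: satisfied.
The claimed |C| lies below the Hamming bound.


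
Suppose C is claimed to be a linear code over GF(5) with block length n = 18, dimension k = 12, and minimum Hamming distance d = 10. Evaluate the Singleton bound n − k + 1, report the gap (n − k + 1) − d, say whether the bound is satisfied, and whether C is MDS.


Singleton RHS = n − k + 1 = 7, slack = -3, bound violated (no such code; not MDS).

Singleton bound: d ≤ n − k + 1.
Here n = 18, k = 12, so n − k + 1 = 7.
Given d = 10, check d ≤ 7: NO.
Slack = (n − k + 1) − d = -3.
The slack is negative: d = 10 exceeds n − k + 1 = 7 by 3, so the Singleton bound is violated and no linear [18, 12, 10]_5 code can exist. In particular it is not MDS (MDS requires d = n − k + 1 exactly).
Description: the claimed parameters are [18, 12, 10]_5; such a code would be impossible (violates the Singleton bound).


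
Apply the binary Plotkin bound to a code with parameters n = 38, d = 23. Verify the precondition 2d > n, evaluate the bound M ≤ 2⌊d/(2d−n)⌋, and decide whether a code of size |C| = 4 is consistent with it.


Plotkin bound M ≤ 4; given |C| = 4 ≤ bound (satisfied).

Check applicability: 2d = 46, n = 38.
2d − n = 8 > 0, so Plotkin applies.
Compute d/(2d−n) = 23/8 ≈ 2.8750.
⌊d/(2d−n)⌋ = 2.
Plotkin bound: M ≤ 2·2 = 4.
Given |C| = 4, check: satisfied.
This |C| is at the Plotkin bound.


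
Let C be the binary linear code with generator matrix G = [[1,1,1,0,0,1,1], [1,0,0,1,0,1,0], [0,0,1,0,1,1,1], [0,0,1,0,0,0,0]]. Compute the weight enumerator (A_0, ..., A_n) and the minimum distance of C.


Weight distribution: A_0 = 1, A_1 = 1, A_3 = 4, A_4 = 7, A_5 = 3. Minimum distance d = 1.

Enumerate all 2^4 = 16 messages m ∈ F_2^4.
For each, compute codeword c = mG in F_2^7, then tally its weight.
  m = 0000 → c = 0000000, weight = 0.
  m = 1000 → c = 1110011, weight = 5.
  m = 0100 → c = 1001010, weight = 3.
  m = 1100 → c = 0111001, weight = 4.
  m = 0010 → c = 0010111, weight = 4.
  m = 1010 → c = 1100100, weight = 3.
  m = 0110 → c = 1011101, weight = 5.
  m = 1110 → c = 0101110, weight = 4.
  m = 0001 → c = 0010000, weight = 1.
  m = 1001 → c = 1100011, weight = 4.
  m = 0101 → c = 1011010, weight = 4.
  m = 1101 → c = 0101001, weight = 3.
  m = 0011 → c = 0000111, weight = 3.
  m = 1011 → c = 1110100, weight = 4.
  m = 0111 → c = 1001101, weight = 4.
  m = 1111 → c = 0111110, weight = 5.
Tally weights:
  weight 0: 1 codewords.
  weight 1: 1 codewords.
  weight 3: 4 codewords.
  weight 4: 7 codewords.
  weight 5: 3 codewords.
Minimum distance d = smallest w > 0 with A_w > 0 = 1.
Sanity: Σ A_w = 16 = 2^4 = 16 ✓.


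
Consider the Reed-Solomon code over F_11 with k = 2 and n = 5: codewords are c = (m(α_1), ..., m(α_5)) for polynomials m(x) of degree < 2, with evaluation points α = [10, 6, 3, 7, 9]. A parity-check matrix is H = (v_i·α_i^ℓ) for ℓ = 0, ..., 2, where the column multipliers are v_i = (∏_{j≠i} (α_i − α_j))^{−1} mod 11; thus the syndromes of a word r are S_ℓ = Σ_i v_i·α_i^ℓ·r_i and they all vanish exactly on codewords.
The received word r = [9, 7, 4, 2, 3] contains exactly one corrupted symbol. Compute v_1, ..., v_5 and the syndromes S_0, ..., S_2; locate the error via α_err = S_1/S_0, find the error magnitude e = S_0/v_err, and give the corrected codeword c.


S = (9, 5, 4), error at position 3, error magnitude e = 4, c = [9, 7, 0, 2, 3].

Step 1: column multipliers v_i = (∏_{j≠i}(α_i − α_j))^{−1} mod 11.
  i = 1 (α = 10): (10−6)(10−3)(10−7)(10−9) = 4·7·3·1 = 84 ≡ 7, so v_1 = 7^{−1} = 8 (mod 11).
  i = 2 (α = 6): (6−10)(6−3)(6−7)(6−9) = (−4)·3·(−1)·(−3) = −36 ≡ 8, so v_2 = 8^{−1} = 7 (mod 11).
  i = 3 (α = 3): (3−10)(3−6)(3−7)(3−9) = (−7)·(−3)·(−4)·(−6) = 504 ≡ 9, so v_3 = 9^{−1} = 5 (mod 11).
  i = 4 (α = 7): (7−10)(7−6)(7−3)(7−9) = (−3)·1·4·(−2) = 24 ≡ 2, so v_4 = 2^{−1} = 6 (mod 11).
  i = 5 (α = 9): (9−10)(9−6)(9−3)(9−7) = (−1)·3·6·2 = −36 ≡ 8, so v_5 = 8^{−1} = 7 (mod 11).
  v = [8, 7, 5, 6, 7].
Step 2: syndromes of r = [9, 7, 4, 2, 3] (all sums mod 11).
  S_0 = Σ v_i r_i = 8·9 + 7·7 + 5·4 + 6·2 + 7·3 = 174 ≡ 9.
  S_1 = Σ v_i α_i r_i = 8·10·9 + 7·6·7 + 5·3·4 + 6·7·2 + 7·9·3 = 1347 ≡ 5.
  α_i^2 mod 11 = [1, 3, 9, 5, 4].
  S_2 = Σ v_i α_i^2 r_i = 8·1·9 + 7·3·7 + 5·9·4 + 6·5·2 + 7·4·3 = 543 ≡ 4.
  S = (9, 5, 4) ≠ 0, so r is not a codeword (an error is present).
Step 3: locate the error. For a single error e at position i, S_ℓ = v_i·e·α_i^ℓ, so α_err = S_1/S_0.
  S_0^{−1} = 9^{−1} = 5 (mod 11), so α_err = 5·5 = 25 ≡ 3 = α_3. Error position i = 3.
  Consistency check: S_2/S_1 = 4·9 = 36 ≡ 3 = α_err ✓ (single-error assumption holds).
Step 4: error magnitude e = S_0/v_3 = S_0·∏_{j≠3}(α_3 − α_j) = 9·9 = 81 ≡ 4 (mod 11).
Step 5: correct position 3: c_3 = r_3 − e = 4 − 4 ≡ 0 (mod 11). Hence c = [9, 7, 0, 2, 3].
  Check: interpolating c through the α_i gives m(x) = 4 + 6·x (degree < 2) with m(α_i) = c_i for every i, so c is indeed a codeword.


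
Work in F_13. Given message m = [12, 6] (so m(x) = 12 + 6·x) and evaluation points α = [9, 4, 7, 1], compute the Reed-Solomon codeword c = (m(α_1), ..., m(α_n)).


c = [1, 10, 2, 5]

Message polynomial: m(x) = 12 + 6·x (mod 13).
For each evaluation point α_i, compute m(α_i) mod 13:
  α_1 = 9: Horner steps 6 → 1, so m(9) = 1.
  α_2 = 4: Horner steps 6 → 10, so m(4) = 10.
  α_3 = 7: Horner steps 6 → 2, so m(7) = 2.
  α_4 = 1: Horner steps 6 → 5, so m(1) = 5.
Codeword c = [1, 10, 2, 5] ∈ F_13^4.


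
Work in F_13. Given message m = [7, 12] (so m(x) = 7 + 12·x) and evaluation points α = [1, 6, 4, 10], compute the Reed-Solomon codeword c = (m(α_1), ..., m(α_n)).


c = [6, 1, 3, 10]

Message polynomial: m(x) = 7 + 12·x (mod 13).
For each evaluation point α_i, compute m(α_i) mod 13:
  α_1 = 1: Horner steps 12 → 6, so m(1) = 6.
  α_2 = 6: Horner steps 12 → 1, so m(6) = 1.
  α_3 = 4: Horner steps 12 → 3, so m(4) = 3.
  α_4 = 10: Horner steps 12 → 10, so m(10) = 10.
Codeword c = [6, 1, 3, 10] ∈ F_13^4.


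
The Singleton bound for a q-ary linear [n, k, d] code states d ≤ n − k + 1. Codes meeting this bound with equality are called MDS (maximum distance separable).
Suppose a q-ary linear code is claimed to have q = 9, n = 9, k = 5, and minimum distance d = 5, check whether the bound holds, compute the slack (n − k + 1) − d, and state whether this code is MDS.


Singleton RHS = n − k + 1 = 5, slack = 0, bound satisfied, MDS.

Singleton bound: d ≤ n − k + 1.
Here n = 9, k = 5, so n − k + 1 = 5.
Given d = 5, check d ≤ 5: YES.
Slack = (n − k + 1) − d = 0.
The code is MDS (slack = 0).
Description: the claimed parameters are [9, 5, 5]_9; such a code would be MDS (meets Singleton bound).


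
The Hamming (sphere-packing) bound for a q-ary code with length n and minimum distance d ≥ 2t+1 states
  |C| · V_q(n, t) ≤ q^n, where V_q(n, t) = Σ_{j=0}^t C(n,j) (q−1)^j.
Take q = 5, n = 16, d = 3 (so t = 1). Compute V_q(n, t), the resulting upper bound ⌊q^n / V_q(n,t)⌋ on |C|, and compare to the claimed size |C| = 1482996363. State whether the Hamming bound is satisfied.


V_q(n, t) = 65, q^n = 152587890625, Hamming bound = 2347506009, |C| = 1482996363 ≤ bound (satisfied).

Step 1: Compute V_q(n, t) = Σ_{j=0}^1 C(n, j) (q−1)^j.
  j = 0: C(16,0)·(4)^0 = 1·1 = 1.
  j = 1: C(16,1)·(4)^1 = 16·4 = 64.
  V_q(n, t) = 1 + 64 = 65.
Step 2: q^n = 5^16 = 152587890625.
Step 3: Hamming bound ⌊q^n / V_q(n,t)⌋ = ⌊152587890625/65⌋ = 2347506009.
Step 4: Compare |C| = 1482996363 to 2347506009: satisfied.
The claimed |C| lies below the Hamming bound.
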